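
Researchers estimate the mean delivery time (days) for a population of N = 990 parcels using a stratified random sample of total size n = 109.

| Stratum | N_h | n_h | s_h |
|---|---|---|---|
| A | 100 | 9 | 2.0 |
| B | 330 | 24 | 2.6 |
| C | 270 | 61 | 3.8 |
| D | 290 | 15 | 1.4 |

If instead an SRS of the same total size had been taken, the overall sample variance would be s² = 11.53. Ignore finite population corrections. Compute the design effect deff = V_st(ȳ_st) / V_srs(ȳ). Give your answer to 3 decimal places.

V̂(ȳ_st) = Σ W_h² s_h²/n_h, with W_h = N_h/N and N = 990:
  stratum A: (100/990)²·2.0²/9 = 0.00453468
  stratum B: (330/990)²·2.6²/24 = 0.0312963
  stratum C: (270/990)²·3.8²/61 = 0.0176074
  stratum D: (290/990)²·1.4²/15 = 0.0112122
V_st = 0.0646505
V_srs = s²/n = 11.53/109 = 0.10578
deff = V_st / V_srs = 0.0646505/0.10578 = 0.6112

deff ≈ 0.611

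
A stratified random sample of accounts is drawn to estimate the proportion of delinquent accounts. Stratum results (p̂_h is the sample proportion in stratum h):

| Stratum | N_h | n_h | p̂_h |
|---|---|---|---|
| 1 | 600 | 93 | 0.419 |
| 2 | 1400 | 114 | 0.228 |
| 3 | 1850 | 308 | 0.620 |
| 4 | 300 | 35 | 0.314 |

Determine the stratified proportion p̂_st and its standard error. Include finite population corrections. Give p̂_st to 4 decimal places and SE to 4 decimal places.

p̂_st ≈ 0.4366, SE ≈ 0.0191

N = 4150; stratum weights W_h = N_h/N.
p̂_st = Σ W_h p̂_h = (600·0.419 + 1400·0.228 + 1850·0.620 + 300·0.314)/4150 = 0.43658
V̂(p̂_st) = Σ W_h² (1 − n_h/N_h) p̂_h(1−p̂_h)/(n_h−1):
  stratum 1: (600/4150)²·(1 − 93/600)·0.419·0.581/92 = 4.67375e-05
  stratum 2: (1400/4150)²·(1 − 114/1400)·0.228·0.772/113 = 0.000162835
  stratum 3: (1850/4150)²·(1 − 308/1850)·0.620·0.380/307 = 0.000127115
  stratum 4: (300/4150)²·(1 − 35/300)·0.314·0.686/34 = 2.92446e-05
V̂(p̂_st) = 0.000365932; SE = √V̂ = 0.0191293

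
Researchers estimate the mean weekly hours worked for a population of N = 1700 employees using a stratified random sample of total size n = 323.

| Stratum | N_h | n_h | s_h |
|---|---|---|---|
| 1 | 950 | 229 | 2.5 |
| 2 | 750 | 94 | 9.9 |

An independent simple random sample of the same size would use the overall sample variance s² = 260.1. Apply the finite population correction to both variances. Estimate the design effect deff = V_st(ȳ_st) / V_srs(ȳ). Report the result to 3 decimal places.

V̂(ȳ_st) = Σ W_h² (1 − n_h/N_h) s_h²/n_h, with W_h = N_h/N and N = 1700:
  stratum 1: (950/1700)²·(1 − 229/950)·2.5²/229 = 0.00646853
  stratum 2: (750/1700)²·(1 − 94/750)·9.9²/94 = 0.177505
V_st = 0.183973
V_srs = (1 − 323/1700)·260.1/323 = 0.652263
deff = V_st / V_srs = 0.183973/0.652263 = 0.2821

deff ≈ 0.282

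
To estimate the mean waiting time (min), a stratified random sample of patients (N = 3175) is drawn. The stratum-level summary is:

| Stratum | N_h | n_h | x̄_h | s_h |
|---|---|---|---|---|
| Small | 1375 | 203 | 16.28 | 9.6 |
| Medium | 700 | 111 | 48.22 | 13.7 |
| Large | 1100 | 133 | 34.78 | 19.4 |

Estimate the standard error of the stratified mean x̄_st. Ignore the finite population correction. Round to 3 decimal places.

V̂(x̄_st) = Σ W_h² s_h²/n_h, with W_h = N_h/N and N = 3175:
  stratum Small: (1375/3175)²·9.6²/203 = 0.085146
  stratum Medium: (700/3175)²·13.7²/111 = 0.0821915
  stratum Large: (1100/3175)²·19.4²/133 = 0.339664
V̂(x̄_st) = 0.507002
SE(x̄_st) = √0.507002 = 0.71204

SE(x̄_st) ≈ 0.712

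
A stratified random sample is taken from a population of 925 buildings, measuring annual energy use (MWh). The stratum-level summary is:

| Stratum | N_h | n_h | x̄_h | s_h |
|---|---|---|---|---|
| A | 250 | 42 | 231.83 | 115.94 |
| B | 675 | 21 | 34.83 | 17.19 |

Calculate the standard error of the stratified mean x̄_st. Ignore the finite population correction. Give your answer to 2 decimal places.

SE(x̄_st) ≈ 5.56

V̂(x̄_st) = Σ W_h² s_h²/n_h, with W_h = N_h/N and N = 925:
  stratum A: (250/925)²·115.94²/42 = 23.3783
  stratum B: (675/925)²·17.19²/21 = 7.49301
V̂(x̄_st) = 30.8714
SE(x̄_st) = √30.8714 = 5.5562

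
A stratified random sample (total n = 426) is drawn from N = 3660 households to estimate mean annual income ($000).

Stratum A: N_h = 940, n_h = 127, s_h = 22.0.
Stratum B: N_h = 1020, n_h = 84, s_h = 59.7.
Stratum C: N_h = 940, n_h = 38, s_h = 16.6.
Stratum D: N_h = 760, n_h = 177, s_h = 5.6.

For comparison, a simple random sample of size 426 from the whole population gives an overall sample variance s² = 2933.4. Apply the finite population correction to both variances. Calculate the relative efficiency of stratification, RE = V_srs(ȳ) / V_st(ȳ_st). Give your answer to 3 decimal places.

RE ≈ 1.642

V̂(ȳ_st) = Σ W_h² (1 − n_h/N_h) s_h²/n_h, with W_h = N_h/N and N = 3660:
  stratum A: (940/3660)²·(1 − 127/940)·22.0²/127 = 0.217419
  stratum B: (1020/3660)²·(1 − 84/1020)·59.7²/84 = 3.02401
  stratum C: (940/3660)²·(1 − 38/940)·16.6²/38 = 0.458992
  stratum D: (760/3660)²·(1 − 177/760)·5.6²/177 = 0.00586034
V_st = 3.70628
V_srs = (1 − 426/3660)·2933.4/426 = 6.08444
Relative efficiency = V_srs / V_st = 6.08444/3.70628 = 1.6417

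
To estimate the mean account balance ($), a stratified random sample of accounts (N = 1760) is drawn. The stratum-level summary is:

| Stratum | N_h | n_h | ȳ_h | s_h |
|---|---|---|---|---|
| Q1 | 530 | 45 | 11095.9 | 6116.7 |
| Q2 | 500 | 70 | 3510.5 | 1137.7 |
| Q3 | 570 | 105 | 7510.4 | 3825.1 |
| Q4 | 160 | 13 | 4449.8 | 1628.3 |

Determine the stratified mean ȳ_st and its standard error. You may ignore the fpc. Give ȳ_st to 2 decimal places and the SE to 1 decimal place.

ȳ_st = Σ W_h ȳ_h = (530·11095.9 + 500·3510.5 + 570·7510.4 + 160·4449.8)/1760 = 7175.55284
V̂(ȳ_st) = Σ W_h² s_h²/n_h, with W_h = N_h/N and N = 1760:
  stratum Q1: (530/1760)²·6116.7²/45 = 75396
  stratum Q2: (500/1760)²·1137.7²/70 = 1492.36
  stratum Q3: (570/1760)²·3825.1²/105 = 14615.7
  stratum Q4: (160/1760)²·1628.3²/13 = 1685.54
V̂(ȳ_st) = 93189.6
SE(ȳ_st) = √93189.6 = 305.27

ȳ_st ≈ 7175.55, SE ≈ 305.3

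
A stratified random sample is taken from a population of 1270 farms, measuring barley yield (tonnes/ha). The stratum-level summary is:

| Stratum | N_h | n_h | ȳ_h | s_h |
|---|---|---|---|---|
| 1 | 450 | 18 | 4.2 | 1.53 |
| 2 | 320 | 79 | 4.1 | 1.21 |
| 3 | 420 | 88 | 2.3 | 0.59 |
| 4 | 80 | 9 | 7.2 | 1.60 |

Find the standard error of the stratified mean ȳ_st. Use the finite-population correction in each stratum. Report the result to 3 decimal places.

SE(ȳ_st) ≈ 0.134

V̂(ȳ_st) = Σ W_h² (1 − n_h/N_h) s_h²/n_h, with W_h = N_h/N and N = 1270:
  stratum 1: (450/1270)²·(1 − 18/450)·1.53²/18 = 0.0156747
  stratum 2: (320/1270)²·(1 − 79/320)·1.21²/79 = 0.000886142
  stratum 3: (420/1270)²·(1 − 88/420)·0.59²/88 = 0.00034198
  stratum 4: (80/1270)²·(1 − 9/80)·1.60²/9 = 0.0010017
V̂(ȳ_st) = 0.0179045
SE(ȳ_st) = √0.0179045 = 0.133808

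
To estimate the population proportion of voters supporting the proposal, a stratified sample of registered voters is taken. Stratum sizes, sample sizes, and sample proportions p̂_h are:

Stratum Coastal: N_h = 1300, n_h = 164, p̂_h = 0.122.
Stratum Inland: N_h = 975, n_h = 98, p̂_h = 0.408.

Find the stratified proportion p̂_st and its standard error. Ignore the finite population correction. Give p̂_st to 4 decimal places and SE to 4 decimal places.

N = 2275; stratum weights W_h = N_h/N.
p̂_st = Σ W_h p̂_h = (1300·0.122 + 975·0.408)/2275 = 0.24457
V̂(p̂_st) = Σ W_h² p̂_h(1−p̂_h)/(n_h−1):
  stratum Coastal: (1300/2275)²·0.122·0.878/163 = 0.000214581
  stratum Inland: (975/2275)²·0.408·0.592/97 = 0.000457358
V̂(p̂_st) = 0.000671939; SE = √V̂ = 0.0259218

p̂_st ≈ 0.2446, SE ≈ 0.0259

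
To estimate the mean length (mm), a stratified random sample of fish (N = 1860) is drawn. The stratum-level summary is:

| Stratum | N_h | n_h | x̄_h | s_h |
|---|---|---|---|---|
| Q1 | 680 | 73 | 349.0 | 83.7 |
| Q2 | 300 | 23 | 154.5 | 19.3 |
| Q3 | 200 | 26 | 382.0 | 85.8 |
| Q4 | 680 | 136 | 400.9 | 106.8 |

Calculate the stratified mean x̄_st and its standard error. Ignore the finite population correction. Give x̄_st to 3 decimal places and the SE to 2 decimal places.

x̄_st ≈ 340.152, SE ≈ 5.27

x̄_st = Σ W_h x̄_h = (680·349.0 + 300·154.5 + 200·382.0 + 680·400.9)/1860 = 340.15161
V̂(x̄_st) = Σ W_h² s_h²/n_h, with W_h = N_h/N and N = 1860:
  stratum Q1: (680/1860)²·83.7²/73 = 12.8268
  stratum Q2: (300/1860)²·19.3²/23 = 0.421312
  stratum Q3: (200/1860)²·85.8²/26 = 3.27367
  stratum Q4: (680/1860)²·106.8²/136 = 11.2097
V̂(x̄_st) = 27.7316
SE(x̄_st) = √27.7316 = 5.26608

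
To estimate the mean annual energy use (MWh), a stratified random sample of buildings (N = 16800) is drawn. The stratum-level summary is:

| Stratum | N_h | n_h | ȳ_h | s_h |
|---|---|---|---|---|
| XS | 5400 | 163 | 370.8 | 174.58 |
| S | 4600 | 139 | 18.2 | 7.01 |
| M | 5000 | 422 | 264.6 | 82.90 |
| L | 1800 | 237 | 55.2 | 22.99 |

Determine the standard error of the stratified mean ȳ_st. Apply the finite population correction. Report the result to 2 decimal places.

SE(ȳ_st) ≈ 4.48

V̂(ȳ_st) = Σ W_h² (1 − n_h/N_h) s_h²/n_h, with W_h = N_h/N and N = 16800:
  stratum XS: (5400/16800)²·(1 − 163/5400)·174.58²/163 = 18.7352
  stratum S: (4600/16800)²·(1 − 139/4600)·7.01²/139 = 0.0257035
  stratum M: (5000/16800)²·(1 − 422/5000)·82.90²/422 = 1.32076
  stratum L: (1800/16800)²·(1 − 237/1800)·22.99²/237 = 0.0222302
V̂(ȳ_st) = 20.1039
SE(ȳ_st) = √20.1039 = 4.48374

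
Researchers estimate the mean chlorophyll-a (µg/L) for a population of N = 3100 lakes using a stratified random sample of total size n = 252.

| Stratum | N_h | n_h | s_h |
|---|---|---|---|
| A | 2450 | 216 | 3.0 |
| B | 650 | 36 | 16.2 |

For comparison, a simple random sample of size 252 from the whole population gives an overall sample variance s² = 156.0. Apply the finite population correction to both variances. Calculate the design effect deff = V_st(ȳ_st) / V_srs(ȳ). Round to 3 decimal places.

deff ≈ 0.574

V̂(ȳ_st) = Σ W_h² (1 − n_h/N_h) s_h²/n_h, with W_h = N_h/N and N = 3100:
  stratum A: (2450/3100)²·(1 − 216/2450)·3.0²/216 = 0.0237309
  stratum B: (650/3100)²·(1 − 36/650)·16.2²/36 = 0.302751
V_st = 0.326482
V_srs = (1 − 252/3100)·156.0/252 = 0.568725
deff = V_st / V_srs = 0.326482/0.568725 = 0.5741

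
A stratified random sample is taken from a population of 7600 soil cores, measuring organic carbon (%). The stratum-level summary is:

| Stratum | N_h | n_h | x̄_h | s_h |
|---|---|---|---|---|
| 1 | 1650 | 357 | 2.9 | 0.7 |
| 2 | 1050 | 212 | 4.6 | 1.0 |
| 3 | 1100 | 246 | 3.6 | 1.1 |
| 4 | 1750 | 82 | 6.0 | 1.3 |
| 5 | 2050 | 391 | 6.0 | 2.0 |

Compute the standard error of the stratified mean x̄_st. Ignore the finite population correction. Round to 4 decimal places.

V̂(x̄_st) = Σ W_h² s_h²/n_h, with W_h = N_h/N and N = 7600:
  stratum 1: (1650/7600)²·0.7²/357 = 6.46947e-05
  stratum 2: (1050/7600)²·1.0²/212 = 9.00359e-05
  stratum 3: (1100/7600)²·1.1²/246 = 0.000103041
  stratum 4: (1750/7600)²·1.3²/82 = 0.00109275
  stratum 5: (2050/7600)²·2.0²/391 = 0.000744327
V̂(x̄_st) = 0.00209485
SE(x̄_st) = √0.00209485 = 0.0457695

SE(x̄_st) ≈ 0.0458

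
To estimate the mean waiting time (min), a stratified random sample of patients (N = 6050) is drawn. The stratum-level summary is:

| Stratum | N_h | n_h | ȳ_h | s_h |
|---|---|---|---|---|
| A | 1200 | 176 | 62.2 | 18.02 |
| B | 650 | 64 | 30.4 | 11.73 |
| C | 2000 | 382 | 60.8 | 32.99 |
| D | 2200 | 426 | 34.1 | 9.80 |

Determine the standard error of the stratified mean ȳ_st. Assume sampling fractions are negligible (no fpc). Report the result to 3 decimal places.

V̂(ȳ_st) = Σ W_h² s_h²/n_h, with W_h = N_h/N and N = 6050:
  stratum A: (1200/6050)²·18.02²/176 = 0.0725853
  stratum B: (650/6050)²·11.73²/64 = 0.024816
  stratum C: (2000/6050)²·32.99²/382 = 0.311351
  stratum D: (2200/6050)²·9.80²/426 = 0.029811
V̂(ȳ_st) = 0.438564
SE(ȳ_st) = √0.438564 = 0.662241

SE(ȳ_st) ≈ 0.662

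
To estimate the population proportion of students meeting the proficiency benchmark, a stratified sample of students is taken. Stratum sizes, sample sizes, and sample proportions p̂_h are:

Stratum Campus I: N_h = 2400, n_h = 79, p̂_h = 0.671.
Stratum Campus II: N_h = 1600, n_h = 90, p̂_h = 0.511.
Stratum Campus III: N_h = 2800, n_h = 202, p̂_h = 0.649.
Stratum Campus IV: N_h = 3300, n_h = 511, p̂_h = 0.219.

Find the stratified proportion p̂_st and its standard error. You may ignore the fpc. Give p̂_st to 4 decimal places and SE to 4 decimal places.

p̂_st ≈ 0.4919, SE ≈ 0.0188

N = 10100; stratum weights W_h = N_h/N.
p̂_st = Σ W_h p̂_h = (2400·0.671 + 1600·0.511 + 2800·0.649 + 3300·0.219)/10100 = 0.49187
V̂(p̂_st) = Σ W_h² p̂_h(1−p̂_h)/(n_h−1):
  stratum Campus I: (2400/10100)²·0.671·0.329/78 = 0.00015981
  stratum Campus II: (1600/10100)²·0.511·0.489/89 = 7.04591e-05
  stratum Campus III: (2800/10100)²·0.649·0.351/201 = 8.71022e-05
  stratum Campus IV: (3300/10100)²·0.219·0.781/510 = 3.58022e-05
V̂(p̂_st) = 0.000353173; SE = √V̂ = 0.0187929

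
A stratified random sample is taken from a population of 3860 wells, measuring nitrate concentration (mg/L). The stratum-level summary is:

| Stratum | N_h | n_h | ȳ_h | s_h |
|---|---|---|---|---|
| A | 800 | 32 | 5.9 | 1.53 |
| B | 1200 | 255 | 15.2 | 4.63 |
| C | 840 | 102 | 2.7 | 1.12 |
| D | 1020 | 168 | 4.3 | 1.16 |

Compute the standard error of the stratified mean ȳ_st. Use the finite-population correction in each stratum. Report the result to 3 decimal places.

SE(ȳ_st) ≈ 0.102

V̂(ȳ_st) = Σ W_h² (1 − n_h/N_h) s_h²/n_h, with W_h = N_h/N and N = 3860:
  stratum A: (800/3860)²·(1 − 32/800)·1.53²/32 = 0.00301654
  stratum B: (1200/3860)²·(1 − 255/1200)·4.63²/255 = 0.00639824
  stratum C: (840/3860)²·(1 − 102/840)·1.12²/102 = 0.000511678
  stratum D: (1020/3860)²·(1 − 168/1020)·1.16²/168 = 0.000467167
V̂(ȳ_st) = 0.0103936
SE(ȳ_st) = √0.0103936 = 0.101949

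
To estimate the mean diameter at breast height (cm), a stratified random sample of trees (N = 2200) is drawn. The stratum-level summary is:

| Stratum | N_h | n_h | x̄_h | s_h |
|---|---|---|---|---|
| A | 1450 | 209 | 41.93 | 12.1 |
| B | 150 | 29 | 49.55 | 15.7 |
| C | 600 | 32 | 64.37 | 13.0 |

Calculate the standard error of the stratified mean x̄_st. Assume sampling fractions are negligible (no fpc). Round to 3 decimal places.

V̂(x̄_st) = Σ W_h² s_h²/n_h, with W_h = N_h/N and N = 2200:
  stratum A: (1450/2200)²·12.1²/209 = 0.304309
  stratum B: (150/2200)²·15.7²/29 = 0.0395129
  stratum C: (600/2200)²·13.0²/32 = 0.39282
V̂(x̄_st) = 0.736642
SE(x̄_st) = √0.736642 = 0.858279

SE(x̄_st) ≈ 0.858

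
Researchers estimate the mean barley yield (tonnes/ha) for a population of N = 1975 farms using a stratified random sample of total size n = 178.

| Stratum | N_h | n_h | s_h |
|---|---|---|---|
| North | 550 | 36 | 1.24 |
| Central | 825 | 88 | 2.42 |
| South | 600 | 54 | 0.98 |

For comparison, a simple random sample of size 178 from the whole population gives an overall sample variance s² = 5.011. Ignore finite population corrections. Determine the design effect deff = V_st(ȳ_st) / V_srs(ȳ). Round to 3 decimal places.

deff ≈ 0.588

V̂(ȳ_st) = Σ W_h² s_h²/n_h, with W_h = N_h/N and N = 1975:
  stratum North: (550/1975)²·1.24²/36 = 0.00331232
  stratum Central: (825/1975)²·2.42²/88 = 0.0116124
  stratum South: (600/1975)²·0.98²/54 = 0.00164145
V_st = 0.0165662
V_srs = s²/n = 5.011/178 = 0.0281517
deff = V_st / V_srs = 0.0165662/0.0281517 = 0.5885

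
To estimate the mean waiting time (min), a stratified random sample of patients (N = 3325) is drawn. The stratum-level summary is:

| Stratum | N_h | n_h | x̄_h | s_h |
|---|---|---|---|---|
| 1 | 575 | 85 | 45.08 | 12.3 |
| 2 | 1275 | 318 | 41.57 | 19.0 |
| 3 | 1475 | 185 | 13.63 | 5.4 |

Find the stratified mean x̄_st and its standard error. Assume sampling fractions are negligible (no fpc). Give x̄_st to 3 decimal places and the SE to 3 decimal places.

x̄_st ≈ 29.783, SE ≈ 0.501

x̄_st = Σ W_h x̄_h = (575·45.08 + 1275·41.57 + 1475·13.63)/3325 = 29.78256
V̂(x̄_st) = Σ W_h² s_h²/n_h, with W_h = N_h/N and N = 3325:
  stratum 1: (575/3325)²·12.3²/85 = 0.0532284
  stratum 2: (1275/3325)²·19.0²/318 = 0.166923
  stratum 3: (1475/3325)²·5.4²/185 = 0.0310182
V̂(x̄_st) = 0.25117
SE(x̄_st) = √0.25117 = 0.501169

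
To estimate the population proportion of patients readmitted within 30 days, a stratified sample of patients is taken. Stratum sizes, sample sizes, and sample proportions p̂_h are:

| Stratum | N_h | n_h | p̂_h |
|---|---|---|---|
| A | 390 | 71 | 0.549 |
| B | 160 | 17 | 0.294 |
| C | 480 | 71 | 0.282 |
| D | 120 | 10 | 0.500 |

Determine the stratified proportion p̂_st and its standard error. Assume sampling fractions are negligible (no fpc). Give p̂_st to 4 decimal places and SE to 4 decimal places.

p̂_st ≈ 0.3970, SE ≈ 0.0383

N = 1150; stratum weights W_h = N_h/N.
p̂_st = Σ W_h p̂_h = (390·0.549 + 160·0.294 + 480·0.282 + 120·0.500)/1150 = 0.39697
V̂(p̂_st) = Σ W_h² p̂_h(1−p̂_h)/(n_h−1):
  stratum A: (390/1150)²·0.549·0.451/70 = 0.000406803
  stratum B: (160/1150)²·0.294·0.706/16 = 0.000251117
  stratum C: (480/1150)²·0.282·0.718/70 = 0.000503921
  stratum D: (120/1150)²·0.500·0.500/9 = 0.000302457
V̂(p̂_st) = 0.0014643; SE = √V̂ = 0.0382662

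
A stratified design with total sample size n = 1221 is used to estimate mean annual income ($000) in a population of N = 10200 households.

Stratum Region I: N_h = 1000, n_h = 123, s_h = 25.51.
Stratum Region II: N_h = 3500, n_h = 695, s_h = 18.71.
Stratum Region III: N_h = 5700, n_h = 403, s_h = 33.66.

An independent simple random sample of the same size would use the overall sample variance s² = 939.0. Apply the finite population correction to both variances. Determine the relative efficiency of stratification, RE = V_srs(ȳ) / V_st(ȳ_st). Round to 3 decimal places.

V̂(ȳ_st) = Σ W_h² (1 − n_h/N_h) s_h²/n_h, with W_h = N_h/N and N = 10200:
  stratum Region I: (1000/10200)²·(1 − 123/1000)·25.51²/123 = 0.044598
  stratum Region II: (3500/10200)²·(1 − 695/3500)·18.71²/695 = 0.0475295
  stratum Region III: (5700/10200)²·(1 − 403/5700)·33.66²/403 = 0.815883
V_st = 0.90801
V_srs = (1 − 1221/10200)·939.0/1221 = 0.676983
Relative efficiency = V_srs / V_st = 0.676983/0.90801 = 0.7456

RE ≈ 0.746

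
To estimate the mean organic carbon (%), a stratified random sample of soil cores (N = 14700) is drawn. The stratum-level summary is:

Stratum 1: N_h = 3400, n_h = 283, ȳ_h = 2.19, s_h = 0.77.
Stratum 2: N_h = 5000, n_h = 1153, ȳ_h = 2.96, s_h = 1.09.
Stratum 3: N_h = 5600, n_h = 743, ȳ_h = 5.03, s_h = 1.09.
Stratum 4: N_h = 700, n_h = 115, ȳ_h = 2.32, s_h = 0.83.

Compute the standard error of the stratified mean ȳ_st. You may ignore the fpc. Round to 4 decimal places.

SE(ȳ_st) ≈ 0.0218

V̂(ȳ_st) = Σ W_h² s_h²/n_h, with W_h = N_h/N and N = 14700:
  stratum 1: (3400/14700)²·0.77²/283 = 0.000112077
  stratum 2: (5000/14700)²·1.09²/1153 = 0.000119214
  stratum 3: (5600/14700)²·1.09²/743 = 0.000232063
  stratum 4: (700/14700)²·0.83²/115 = 1.35838e-05
V̂(ȳ_st) = 0.000476938
SE(ȳ_st) = √0.000476938 = 0.0218389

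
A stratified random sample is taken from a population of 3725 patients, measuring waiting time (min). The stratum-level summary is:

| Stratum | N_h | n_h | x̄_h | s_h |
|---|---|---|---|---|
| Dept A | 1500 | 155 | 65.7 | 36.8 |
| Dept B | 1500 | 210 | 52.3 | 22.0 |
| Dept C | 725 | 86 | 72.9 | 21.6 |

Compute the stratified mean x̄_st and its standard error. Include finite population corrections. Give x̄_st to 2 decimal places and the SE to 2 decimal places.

x̄_st = Σ W_h x̄_h = (1500·65.7 + 1500·52.3 + 725·72.9)/3725 = 61.70537
V̂(x̄_st) = Σ W_h² (1 − n_h/N_h) s_h²/n_h, with W_h = N_h/N and N = 3725:
  stratum Dept A: (1500/3725)²·(1 − 155/1500)·36.8²/155 = 1.27035
  stratum Dept B: (1500/3725)²·(1 − 210/1500)·22.0²/210 = 0.321406
  stratum Dept C: (725/3725)²·(1 − 86/725)·21.6²/86 = 0.181132
V̂(x̄_st) = 1.77289
SE(x̄_st) = √1.77289 = 1.3315

x̄_st ≈ 61.71, SE ≈ 1.33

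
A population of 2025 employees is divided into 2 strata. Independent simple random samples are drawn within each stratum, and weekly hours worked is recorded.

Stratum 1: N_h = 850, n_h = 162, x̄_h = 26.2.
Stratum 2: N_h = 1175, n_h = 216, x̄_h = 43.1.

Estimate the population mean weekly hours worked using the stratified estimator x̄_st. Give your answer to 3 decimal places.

N = Σ N_h = 2025. Stratum weights W_h = N_h/N.
x̄_st = (850·26.2 + 1175·43.1) / 2025 = 36.00617

x̄_st ≈ 36.006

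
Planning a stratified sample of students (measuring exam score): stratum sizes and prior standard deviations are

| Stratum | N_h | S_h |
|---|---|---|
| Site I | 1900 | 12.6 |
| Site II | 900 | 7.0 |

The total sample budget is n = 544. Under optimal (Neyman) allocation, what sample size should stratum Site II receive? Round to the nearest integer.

113

Neyman allocation: n_h = n · N_h S_h / Σ N_i S_i, with n = 544.
  stratum Site I: N_h·S_h = 1900·12.6 = 23940.00
  stratum Site II: N_h·S_h = 900·7.0 = 6300.00
Σ N_h S_h = 30240.00
n for stratum Site II = 544·6300.00/30240.00 = 113.333 → 113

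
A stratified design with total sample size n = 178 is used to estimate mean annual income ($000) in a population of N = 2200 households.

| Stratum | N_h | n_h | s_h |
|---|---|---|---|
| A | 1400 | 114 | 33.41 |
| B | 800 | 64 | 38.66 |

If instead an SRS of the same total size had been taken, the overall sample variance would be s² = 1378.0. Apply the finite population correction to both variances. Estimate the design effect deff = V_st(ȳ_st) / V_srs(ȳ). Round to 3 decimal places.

V̂(ȳ_st) = Σ W_h² (1 − n_h/N_h) s_h²/n_h, with W_h = N_h/N and N = 2200:
  stratum A: (1400/2200)²·(1 − 114/1400)·33.41²/114 = 3.64227
  stratum B: (800/2200)²·(1 − 64/800)·38.66²/64 = 2.84097
V_st = 6.48323
V_srs = (1 − 178/2200)·1378.0/178 = 7.11521
deff = V_st / V_srs = 6.48323/7.11521 = 0.9112

deff ≈ 0.911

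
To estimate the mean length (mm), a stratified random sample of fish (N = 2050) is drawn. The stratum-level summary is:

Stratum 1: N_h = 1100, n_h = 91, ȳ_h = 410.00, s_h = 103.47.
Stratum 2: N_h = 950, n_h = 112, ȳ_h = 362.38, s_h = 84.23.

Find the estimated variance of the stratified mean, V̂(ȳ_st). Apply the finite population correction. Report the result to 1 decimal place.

V̂(ȳ_st) = Σ W_h² (1 − n_h/N_h) s_h²/n_h, with W_h = N_h/N and N = 2050:
  stratum 1: (1100/2050)²·(1 − 91/1100)·103.47²/91 = 31.0716
  stratum 2: (950/2050)²·(1 − 112/950)·84.23²/112 = 11.9998
V̂(ȳ_st) = 43.0714

V̂(ȳ_st) ≈ 43.1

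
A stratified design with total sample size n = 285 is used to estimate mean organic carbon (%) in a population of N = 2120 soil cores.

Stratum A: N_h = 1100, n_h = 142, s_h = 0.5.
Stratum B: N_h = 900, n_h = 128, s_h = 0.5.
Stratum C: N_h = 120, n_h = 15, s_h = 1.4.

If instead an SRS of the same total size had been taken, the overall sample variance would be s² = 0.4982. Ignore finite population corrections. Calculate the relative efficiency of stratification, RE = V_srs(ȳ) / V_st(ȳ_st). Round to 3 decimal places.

V̂(ȳ_st) = Σ W_h² s_h²/n_h, with W_h = N_h/N and N = 2120:
  stratum A: (1100/2120)²·0.5²/142 = 0.000473986
  stratum B: (900/2120)²·0.5²/128 = 0.000352001
  stratum C: (120/2120)²·1.4²/15 = 0.000418654
V_st = 0.00124464
V_srs = s²/n = 0.4982/285 = 0.00174807
Relative efficiency = V_srs / V_st = 0.00174807/0.00124464 = 1.4045

RE ≈ 1.404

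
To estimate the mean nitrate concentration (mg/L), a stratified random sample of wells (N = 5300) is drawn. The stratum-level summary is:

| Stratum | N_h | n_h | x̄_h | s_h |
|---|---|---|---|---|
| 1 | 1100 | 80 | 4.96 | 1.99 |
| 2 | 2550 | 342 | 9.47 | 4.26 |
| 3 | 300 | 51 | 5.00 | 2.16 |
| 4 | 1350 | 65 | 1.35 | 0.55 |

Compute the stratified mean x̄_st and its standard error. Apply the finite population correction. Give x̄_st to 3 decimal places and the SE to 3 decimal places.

x̄_st ≈ 6.213, SE ≈ 0.115

x̄_st = Σ W_h x̄_h = (1100·4.96 + 2550·9.47 + 300·5.00 + 1350·1.35)/5300 = 6.21264
V̂(x̄_st) = Σ W_h² (1 − n_h/N_h) s_h²/n_h, with W_h = N_h/N and N = 5300:
  stratum 1: (1100/5300)²·(1 − 80/1100)·1.99²/80 = 0.00197723
  stratum 2: (2550/5300)²·(1 − 342/2550)·4.26²/342 = 0.0106361
  stratum 3: (300/5300)²·(1 − 51/300)·2.16²/51 = 0.00024328
  stratum 4: (1350/5300)²·(1 − 65/1350)·0.55²/65 = 0.000287407
V̂(x̄_st) = 0.013144
SE(x̄_st) = √0.013144 = 0.114647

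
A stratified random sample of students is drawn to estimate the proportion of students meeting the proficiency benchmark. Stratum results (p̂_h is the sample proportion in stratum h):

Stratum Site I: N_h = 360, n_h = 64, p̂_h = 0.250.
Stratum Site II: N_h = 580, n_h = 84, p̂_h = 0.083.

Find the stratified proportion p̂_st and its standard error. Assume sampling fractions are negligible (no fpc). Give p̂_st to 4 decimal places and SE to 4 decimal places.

N = 940; stratum weights W_h = N_h/N.
p̂_st = Σ W_h p̂_h = (360·0.250 + 580·0.083)/940 = 0.14696
V̂(p̂_st) = Σ W_h² p̂_h(1−p̂_h)/(n_h−1):
  stratum Site I: (360/940)²·0.250·0.750/63 = 0.000436526
  stratum Site II: (580/940)²·0.083·0.917/83 = 0.000349116
V̂(p̂_st) = 0.000785642; SE = √V̂ = 0.0280293

p̂_st ≈ 0.1470, SE ≈ 0.0280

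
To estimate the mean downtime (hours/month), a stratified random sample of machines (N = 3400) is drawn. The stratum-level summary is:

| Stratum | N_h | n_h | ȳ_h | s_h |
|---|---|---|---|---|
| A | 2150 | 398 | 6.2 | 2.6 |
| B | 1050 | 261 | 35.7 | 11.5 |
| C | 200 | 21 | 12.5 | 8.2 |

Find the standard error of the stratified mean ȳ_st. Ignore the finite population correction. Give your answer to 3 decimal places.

V̂(ȳ_st) = Σ W_h² s_h²/n_h, with W_h = N_h/N and N = 3400:
  stratum A: (2150/3400)²·2.6²/398 = 0.00679177
  stratum B: (1050/3400)²·11.5²/261 = 0.0483255
  stratum C: (200/3400)²·8.2²/21 = 0.0110793
V̂(ȳ_st) = 0.0661965
SE(ȳ_st) = √0.0661965 = 0.257287

SE(ȳ_st) ≈ 0.257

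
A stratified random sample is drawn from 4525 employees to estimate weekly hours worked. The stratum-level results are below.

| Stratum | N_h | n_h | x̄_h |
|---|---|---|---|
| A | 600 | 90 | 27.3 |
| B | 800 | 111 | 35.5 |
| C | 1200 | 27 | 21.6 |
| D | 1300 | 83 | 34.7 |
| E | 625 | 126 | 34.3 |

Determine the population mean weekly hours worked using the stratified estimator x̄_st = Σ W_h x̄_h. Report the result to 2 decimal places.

x̄_st ≈ 30.33

N = Σ N_h = 4525. Stratum weights W_h = N_h/N.
x̄_st = (600·27.3 + 800·35.5 + 1200·21.6 + 1300·34.7 + 625·34.3) / 4525 = 30.3309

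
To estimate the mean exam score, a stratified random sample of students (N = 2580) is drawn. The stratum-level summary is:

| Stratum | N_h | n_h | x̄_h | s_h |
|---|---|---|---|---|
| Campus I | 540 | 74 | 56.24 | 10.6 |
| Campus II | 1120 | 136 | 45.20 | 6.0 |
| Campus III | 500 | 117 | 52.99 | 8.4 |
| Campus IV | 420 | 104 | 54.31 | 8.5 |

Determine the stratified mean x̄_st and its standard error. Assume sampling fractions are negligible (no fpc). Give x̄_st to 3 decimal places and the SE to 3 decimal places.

x̄_st ≈ 50.503, SE ≈ 0.397

x̄_st = Σ W_h x̄_h = (540·56.24 + 1120·45.20 + 500·52.99 + 420·54.31)/2580 = 50.50341
V̂(x̄_st) = Σ W_h² s_h²/n_h, with W_h = N_h/N and N = 2580:
  stratum Campus I: (540/2580)²·10.6²/74 = 0.0665163
  stratum Campus II: (1120/2580)²·6.0²/136 = 0.0498839
  stratum Campus III: (500/2580)²·8.4²/117 = 0.0226503
  stratum Campus IV: (420/2580)²·8.5²/104 = 0.0184104
V̂(x̄_st) = 0.157461
SE(x̄_st) = √0.157461 = 0.396813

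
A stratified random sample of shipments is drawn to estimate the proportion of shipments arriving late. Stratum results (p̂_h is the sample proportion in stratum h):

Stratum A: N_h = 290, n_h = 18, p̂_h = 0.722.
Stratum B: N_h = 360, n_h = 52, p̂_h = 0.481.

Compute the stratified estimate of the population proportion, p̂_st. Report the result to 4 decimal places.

p̂_st ≈ 0.5885

N = 650; stratum weights W_h = N_h/N.
p̂_st = Σ W_h p̂_h = (290·0.722 + 360·0.481)/650 = 0.58852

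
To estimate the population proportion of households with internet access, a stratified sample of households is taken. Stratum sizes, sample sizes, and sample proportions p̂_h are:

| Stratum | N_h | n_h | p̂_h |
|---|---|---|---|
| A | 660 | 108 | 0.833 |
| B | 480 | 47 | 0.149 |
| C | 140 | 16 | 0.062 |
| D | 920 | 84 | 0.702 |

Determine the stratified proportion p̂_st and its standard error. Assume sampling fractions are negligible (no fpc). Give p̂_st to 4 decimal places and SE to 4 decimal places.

N = 2200; stratum weights W_h = N_h/N.
p̂_st = Σ W_h p̂_h = (660·0.833 + 480·0.149 + 140·0.062 + 920·0.702)/2200 = 0.57992
V̂(p̂_st) = Σ W_h² p̂_h(1−p̂_h)/(n_h−1):
  stratum A: (660/2200)²·0.833·0.167/107 = 0.000117009
  stratum B: (480/2200)²·0.149·0.851/46 = 0.000131219
  stratum C: (140/2200)²·0.062·0.938/15 = 1.57005e-05
  stratum D: (920/2200)²·0.702·0.298/83 = 0.000440763
V̂(p̂_st) = 0.000704692; SE = √V̂ = 0.026546

p̂_st ≈ 0.5799, SE ≈ 0.0265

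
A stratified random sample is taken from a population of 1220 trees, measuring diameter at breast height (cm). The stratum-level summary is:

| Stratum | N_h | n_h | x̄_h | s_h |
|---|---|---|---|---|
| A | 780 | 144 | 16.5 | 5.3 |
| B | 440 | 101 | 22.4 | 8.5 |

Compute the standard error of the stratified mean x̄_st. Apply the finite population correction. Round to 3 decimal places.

V̂(x̄_st) = Σ W_h² (1 − n_h/N_h) s_h²/n_h, with W_h = N_h/N and N = 1220:
  stratum A: (780/1220)²·(1 − 144/780)·5.3²/144 = 0.0650162
  stratum B: (440/1220)²·(1 − 101/440)·8.5²/101 = 0.0716885
V̂(x̄_st) = 0.136705
SE(x̄_st) = √0.136705 = 0.369736

SE(x̄_st) ≈ 0.370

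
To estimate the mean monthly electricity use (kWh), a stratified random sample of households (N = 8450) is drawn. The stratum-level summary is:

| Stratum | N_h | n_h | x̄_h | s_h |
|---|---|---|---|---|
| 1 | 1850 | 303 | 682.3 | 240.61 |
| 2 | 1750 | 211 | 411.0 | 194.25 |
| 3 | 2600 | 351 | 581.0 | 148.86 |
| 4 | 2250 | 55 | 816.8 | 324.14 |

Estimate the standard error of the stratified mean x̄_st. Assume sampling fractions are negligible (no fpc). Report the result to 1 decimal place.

SE(x̄_st) ≈ 12.6

V̂(x̄_st) = Σ W_h² s_h²/n_h, with W_h = N_h/N and N = 8450:
  stratum 1: (1850/8450)²·240.61²/303 = 9.1583
  stratum 2: (1750/8450)²·194.25²/211 = 7.67012
  stratum 3: (2600/8450)²·148.86²/351 = 5.97699
  stratum 4: (2250/8450)²·324.14²/55 = 135.442
V̂(x̄_st) = 158.248
SE(x̄_st) = √158.248 = 12.5797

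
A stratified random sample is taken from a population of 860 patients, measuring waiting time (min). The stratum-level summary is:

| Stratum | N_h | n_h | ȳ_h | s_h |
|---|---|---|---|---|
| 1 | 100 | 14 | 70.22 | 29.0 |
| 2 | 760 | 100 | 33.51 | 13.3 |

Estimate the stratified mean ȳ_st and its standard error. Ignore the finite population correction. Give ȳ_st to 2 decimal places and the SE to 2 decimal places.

ȳ_st ≈ 37.78, SE ≈ 1.48

ȳ_st = Σ W_h ȳ_h = (100·70.22 + 760·33.51)/860 = 37.77860
V̂(ȳ_st) = Σ W_h² s_h²/n_h, with W_h = N_h/N and N = 860:
  stratum 1: (100/860)²·29.0²/14 = 0.812215
  stratum 2: (760/860)²·13.3²/100 = 1.38144
V̂(ȳ_st) = 2.19366
SE(ȳ_st) = √2.19366 = 1.4811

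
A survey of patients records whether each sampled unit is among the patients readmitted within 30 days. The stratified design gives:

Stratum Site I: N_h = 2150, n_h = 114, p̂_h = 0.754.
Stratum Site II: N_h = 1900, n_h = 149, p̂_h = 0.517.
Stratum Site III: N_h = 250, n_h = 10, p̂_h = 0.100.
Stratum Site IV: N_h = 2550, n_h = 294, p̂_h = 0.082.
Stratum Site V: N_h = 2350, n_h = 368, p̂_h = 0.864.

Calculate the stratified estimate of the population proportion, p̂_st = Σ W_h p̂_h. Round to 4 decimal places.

p̂_st ≈ 0.5291

N = 9200; stratum weights W_h = N_h/N.
p̂_st = Σ W_h p̂_h = (2150·0.754 + 1900·0.517 + 250·0.100 + 2550·0.082 + 2350·0.864)/9200 = 0.52912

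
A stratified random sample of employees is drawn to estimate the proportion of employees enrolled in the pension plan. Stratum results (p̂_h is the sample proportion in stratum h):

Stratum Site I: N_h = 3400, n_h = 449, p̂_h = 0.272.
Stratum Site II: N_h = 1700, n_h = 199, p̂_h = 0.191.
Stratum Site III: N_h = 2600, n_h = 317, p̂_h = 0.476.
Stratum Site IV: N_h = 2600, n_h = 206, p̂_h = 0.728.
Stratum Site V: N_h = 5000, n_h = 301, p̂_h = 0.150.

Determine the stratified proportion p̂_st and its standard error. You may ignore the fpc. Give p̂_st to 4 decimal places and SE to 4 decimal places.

N = 15300; stratum weights W_h = N_h/N.
p̂_st = Σ W_h p̂_h = (3400·0.272 + 1700·0.191 + 2600·0.476 + 2600·0.728 + 5000·0.150)/15300 = 0.33529
V̂(p̂_st) = Σ W_h² p̂_h(1−p̂_h)/(n_h−1):
  stratum Site I: (3400/15300)²·0.272·0.728/448 = 2.18272e-05
  stratum Site II: (1700/15300)²·0.191·0.809/198 = 9.63456e-06
  stratum Site III: (2600/15300)²·0.476·0.524/316 = 2.27937e-05
  stratum Site IV: (2600/15300)²·0.728·0.272/205 = 2.7894e-05
  stratum Site V: (5000/15300)²·0.150·0.850/300 = 4.53885e-05
V̂(p̂_st) = 0.000127538; SE = √V̂ = 0.0112933

p̂_st ≈ 0.3353, SE ≈ 0.0113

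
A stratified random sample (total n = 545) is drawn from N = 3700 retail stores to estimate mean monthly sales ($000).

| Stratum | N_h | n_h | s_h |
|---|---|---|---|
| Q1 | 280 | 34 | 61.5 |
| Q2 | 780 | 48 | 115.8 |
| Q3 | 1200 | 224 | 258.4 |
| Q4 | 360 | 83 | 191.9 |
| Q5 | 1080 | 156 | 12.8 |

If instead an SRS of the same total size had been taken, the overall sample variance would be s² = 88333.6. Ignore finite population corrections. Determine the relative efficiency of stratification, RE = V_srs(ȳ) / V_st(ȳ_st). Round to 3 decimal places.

V̂(ȳ_st) = Σ W_h² s_h²/n_h, with W_h = N_h/N and N = 3700:
  stratum Q1: (280/3700)²·61.5²/34 = 0.637065
  stratum Q2: (780/3700)²·115.8²/48 = 12.4154
  stratum Q3: (1200/3700)²·258.4²/224 = 31.3542
  stratum Q4: (360/3700)²·191.9²/83 = 4.20023
  stratum Q5: (1080/3700)²·12.8²/156 = 0.0894828
V_st = 48.6964
V_srs = s²/n = 88333.6/545 = 162.08
Relative efficiency = V_srs / V_st = 162.08/48.6964 = 3.3284

RE ≈ 3.328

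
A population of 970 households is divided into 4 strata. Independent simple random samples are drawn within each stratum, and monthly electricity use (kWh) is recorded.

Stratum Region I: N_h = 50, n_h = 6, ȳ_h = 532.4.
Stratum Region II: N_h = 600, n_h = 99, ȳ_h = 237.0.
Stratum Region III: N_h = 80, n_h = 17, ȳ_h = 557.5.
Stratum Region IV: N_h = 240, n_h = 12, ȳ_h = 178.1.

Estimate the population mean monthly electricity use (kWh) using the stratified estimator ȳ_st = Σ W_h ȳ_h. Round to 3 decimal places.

ȳ_st ≈ 264.087

N = Σ N_h = 970. Stratum weights W_h = N_h/N.
ȳ_st = (50·532.4 + 600·237.0 + 80·557.5 + 240·178.1) / 970 = 264.08660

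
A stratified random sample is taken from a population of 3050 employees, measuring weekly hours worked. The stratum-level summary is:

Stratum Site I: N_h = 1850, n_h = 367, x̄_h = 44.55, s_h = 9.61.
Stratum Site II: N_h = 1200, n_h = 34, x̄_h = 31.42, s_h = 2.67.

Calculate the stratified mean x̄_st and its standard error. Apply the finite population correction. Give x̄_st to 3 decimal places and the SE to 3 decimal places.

x̄_st = Σ W_h x̄_h = (1850·44.55 + 1200·31.42)/3050 = 39.38410
V̂(x̄_st) = Σ W_h² (1 − n_h/N_h) s_h²/n_h, with W_h = N_h/N and N = 3050:
  stratum Site I: (1850/3050)²·(1 − 367/1850)·9.61²/367 = 0.0742154
  stratum Site II: (1200/3050)²·(1 − 34/1200)·2.67²/34 = 0.0315372
V̂(x̄_st) = 0.105753
SE(x̄_st) = √0.105753 = 0.325196

x̄_st ≈ 39.384, SE ≈ 0.325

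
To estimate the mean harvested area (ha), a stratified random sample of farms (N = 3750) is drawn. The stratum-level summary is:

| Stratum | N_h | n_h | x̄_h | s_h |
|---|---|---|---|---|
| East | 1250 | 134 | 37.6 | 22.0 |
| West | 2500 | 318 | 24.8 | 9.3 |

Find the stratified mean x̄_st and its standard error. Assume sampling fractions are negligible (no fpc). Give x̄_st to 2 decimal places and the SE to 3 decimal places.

x̄_st = Σ W_h x̄_h = (1250·37.6 + 2500·24.8)/3750 = 29.06667
V̂(x̄_st) = Σ W_h² s_h²/n_h, with W_h = N_h/N and N = 3750:
  stratum East: (1250/3750)²·22.0²/134 = 0.401327
  stratum West: (2500/3750)²·9.3²/318 = 0.120881
V̂(x̄_st) = 0.522207
SE(x̄_st) = √0.522207 = 0.722639

x̄_st ≈ 29.07, SE ≈ 0.723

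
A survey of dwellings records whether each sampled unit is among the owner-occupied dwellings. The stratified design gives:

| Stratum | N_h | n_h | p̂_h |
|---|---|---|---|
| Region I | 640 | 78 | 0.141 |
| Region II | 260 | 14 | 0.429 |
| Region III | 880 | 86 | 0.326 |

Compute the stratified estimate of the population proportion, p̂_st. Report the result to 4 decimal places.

p̂_st ≈ 0.2745

N = 1780; stratum weights W_h = N_h/N.
p̂_st = Σ W_h p̂_h = (640·0.141 + 260·0.429 + 880·0.326)/1780 = 0.27453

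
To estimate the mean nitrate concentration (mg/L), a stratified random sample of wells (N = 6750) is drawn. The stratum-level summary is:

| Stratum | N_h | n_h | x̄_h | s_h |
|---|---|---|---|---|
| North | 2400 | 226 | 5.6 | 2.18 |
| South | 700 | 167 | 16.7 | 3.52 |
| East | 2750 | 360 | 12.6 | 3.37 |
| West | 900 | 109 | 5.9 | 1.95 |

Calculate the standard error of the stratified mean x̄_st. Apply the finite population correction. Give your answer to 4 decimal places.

V̂(x̄_st) = Σ W_h² (1 − n_h/N_h) s_h²/n_h, with W_h = N_h/N and N = 6750:
  stratum North: (2400/6750)²·(1 − 226/2400)·2.18²/226 = 0.00240806
  stratum South: (700/6750)²·(1 − 167/700)·3.52²/167 = 0.000607556
  stratum East: (2750/6750)²·(1 − 360/2750)·3.37²/360 = 0.00455072
  stratum West: (900/6750)²·(1 − 109/900)·1.95²/109 = 0.000545072
V̂(x̄_st) = 0.00811141
SE(x̄_st) = √0.00811141 = 0.0900634

SE(x̄_st) ≈ 0.0901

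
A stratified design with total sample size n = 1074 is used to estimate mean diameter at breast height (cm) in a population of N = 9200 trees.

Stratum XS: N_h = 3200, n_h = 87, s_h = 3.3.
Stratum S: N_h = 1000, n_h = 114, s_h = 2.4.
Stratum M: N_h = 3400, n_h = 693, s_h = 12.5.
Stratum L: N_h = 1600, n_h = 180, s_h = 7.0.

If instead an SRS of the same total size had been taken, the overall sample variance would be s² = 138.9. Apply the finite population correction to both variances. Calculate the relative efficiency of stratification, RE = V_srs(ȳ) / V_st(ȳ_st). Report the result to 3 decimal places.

V̂(ȳ_st) = Σ W_h² (1 − n_h/N_h) s_h²/n_h, with W_h = N_h/N and N = 9200:
  stratum XS: (3200/9200)²·(1 − 87/3200)·3.3²/87 = 0.014732
  stratum S: (1000/9200)²·(1 − 114/1000)·2.4²/114 = 0.000528903
  stratum M: (3400/9200)²·(1 − 693/3400)·12.5²/693 = 0.0245176
  stratum L: (1600/9200)²·(1 − 180/1600)·7.0²/180 = 0.00730729
V_st = 0.0470858
V_srs = (1 − 1074/9200)·138.9/1074 = 0.114232
Relative efficiency = V_srs / V_st = 0.114232/0.0470858 = 2.4260

RE ≈ 2.426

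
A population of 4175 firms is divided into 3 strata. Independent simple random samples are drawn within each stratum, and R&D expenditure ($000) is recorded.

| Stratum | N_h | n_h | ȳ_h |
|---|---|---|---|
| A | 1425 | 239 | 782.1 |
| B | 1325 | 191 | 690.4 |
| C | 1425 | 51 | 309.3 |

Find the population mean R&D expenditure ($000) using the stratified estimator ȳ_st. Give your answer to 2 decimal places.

ȳ_st ≈ 591.62

N = Σ N_h = 4175. Stratum weights W_h = N_h/N.
ȳ_st = (1425·782.1 + 1325·690.4 + 1425·309.3) / 4175 = 591.6228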